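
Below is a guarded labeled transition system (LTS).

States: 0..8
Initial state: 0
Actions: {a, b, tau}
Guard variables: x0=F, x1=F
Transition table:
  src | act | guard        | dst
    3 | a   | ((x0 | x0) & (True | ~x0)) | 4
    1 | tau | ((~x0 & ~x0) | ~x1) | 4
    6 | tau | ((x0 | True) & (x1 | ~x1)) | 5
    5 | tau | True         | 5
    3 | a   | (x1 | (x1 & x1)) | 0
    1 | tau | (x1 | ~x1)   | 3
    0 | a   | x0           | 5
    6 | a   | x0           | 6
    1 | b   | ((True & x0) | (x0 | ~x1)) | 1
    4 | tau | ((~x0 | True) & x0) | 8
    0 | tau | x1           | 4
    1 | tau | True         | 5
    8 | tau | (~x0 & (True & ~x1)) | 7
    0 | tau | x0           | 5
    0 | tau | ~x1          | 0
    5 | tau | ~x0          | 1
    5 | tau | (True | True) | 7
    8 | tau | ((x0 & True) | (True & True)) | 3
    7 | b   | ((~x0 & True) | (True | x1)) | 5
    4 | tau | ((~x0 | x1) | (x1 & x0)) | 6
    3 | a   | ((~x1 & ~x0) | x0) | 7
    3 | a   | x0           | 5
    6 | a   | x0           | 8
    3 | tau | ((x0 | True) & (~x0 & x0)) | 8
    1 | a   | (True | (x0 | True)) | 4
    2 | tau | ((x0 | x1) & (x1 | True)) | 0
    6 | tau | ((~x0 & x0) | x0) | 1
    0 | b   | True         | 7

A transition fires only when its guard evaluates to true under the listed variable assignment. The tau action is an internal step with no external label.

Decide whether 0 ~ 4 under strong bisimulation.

Answer: NOT BISIMILAR

Working:
Refine partition for ~:
  π0 = {{0,1,2,3,4,5,6,7,8}}
  π1 = {{0},{1},{2},{3},{4,5,6,8},{7}}
  π2 = {{0},{1},{2},{3},{4,6},{5},{7},{8}}
  π3 = {{0},{1},{2},{3},{4},{5},{6},{7},{8}}
9 equivalence class(es) (converged in 4)
class of 0: {0}; class of 4: {4}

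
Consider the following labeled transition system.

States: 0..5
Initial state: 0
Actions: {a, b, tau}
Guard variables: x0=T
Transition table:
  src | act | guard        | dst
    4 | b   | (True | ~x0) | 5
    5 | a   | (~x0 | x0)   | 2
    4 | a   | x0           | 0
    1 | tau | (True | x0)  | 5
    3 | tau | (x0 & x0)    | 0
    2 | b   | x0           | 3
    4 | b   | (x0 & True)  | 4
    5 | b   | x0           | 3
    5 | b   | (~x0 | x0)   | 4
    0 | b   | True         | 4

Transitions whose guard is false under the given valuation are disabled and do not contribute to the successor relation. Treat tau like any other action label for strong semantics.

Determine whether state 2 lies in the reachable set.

Answer: REACHABLE

Analysis:
Guard filter leaves 10 enabled edge(s).
depth 0: {0}
depth 1: {4}  now seen {0,4}
depth 2: {5}  now seen {0,4,5}
depth 3: {2,3}  now seen {0,2,3,4,5}
Reach set: {0,2,3,4,5}
trace reaching 2: b·b·a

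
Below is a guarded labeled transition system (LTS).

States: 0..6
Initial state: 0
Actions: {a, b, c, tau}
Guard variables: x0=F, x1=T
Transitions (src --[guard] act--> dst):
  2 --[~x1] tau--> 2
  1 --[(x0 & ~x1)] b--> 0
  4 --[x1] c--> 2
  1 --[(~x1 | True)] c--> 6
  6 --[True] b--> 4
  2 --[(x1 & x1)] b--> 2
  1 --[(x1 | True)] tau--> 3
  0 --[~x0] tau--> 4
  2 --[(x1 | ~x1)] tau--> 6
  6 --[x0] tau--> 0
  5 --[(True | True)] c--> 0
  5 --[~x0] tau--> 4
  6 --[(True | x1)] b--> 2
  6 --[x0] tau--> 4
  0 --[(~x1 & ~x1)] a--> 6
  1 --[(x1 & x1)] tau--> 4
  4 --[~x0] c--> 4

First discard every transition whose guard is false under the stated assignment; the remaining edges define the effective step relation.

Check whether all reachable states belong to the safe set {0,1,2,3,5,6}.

Allowed set {0,1,2,3,5,6}
R = {0,2,4,6}
  0: ok
  2: ok
  4: ✗ unsafe
  6: ok
reach 4 via tau — violates

Answer: INVARIANT VIOLATED at state 4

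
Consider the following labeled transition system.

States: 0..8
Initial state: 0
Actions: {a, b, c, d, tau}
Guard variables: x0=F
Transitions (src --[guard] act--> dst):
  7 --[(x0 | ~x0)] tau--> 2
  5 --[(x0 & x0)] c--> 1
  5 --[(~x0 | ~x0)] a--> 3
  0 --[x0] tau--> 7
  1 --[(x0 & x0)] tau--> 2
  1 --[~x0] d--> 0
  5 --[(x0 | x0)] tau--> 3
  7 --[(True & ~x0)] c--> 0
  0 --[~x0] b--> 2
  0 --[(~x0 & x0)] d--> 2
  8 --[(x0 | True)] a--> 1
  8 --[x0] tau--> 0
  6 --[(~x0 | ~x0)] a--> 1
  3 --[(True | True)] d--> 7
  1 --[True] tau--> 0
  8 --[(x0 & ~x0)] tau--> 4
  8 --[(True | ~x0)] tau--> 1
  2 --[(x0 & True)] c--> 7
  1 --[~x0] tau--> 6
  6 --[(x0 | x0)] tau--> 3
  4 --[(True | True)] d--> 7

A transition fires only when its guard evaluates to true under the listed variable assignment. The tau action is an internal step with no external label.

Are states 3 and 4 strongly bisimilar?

Refine partition for ~:
  π0 = {{0,1,2,3,4,5,6,7,8}}
  π1 = {{0},{1},{2},{3,4},{5,6},{7},{8}}
  π2 = {{0},{1},{2},{3,4},{5},{6},{7},{8}}
stable after 3 split(s): 8 block(s)
3∈{3,4}, 4∈{3,4}

Answer: BISIMILAR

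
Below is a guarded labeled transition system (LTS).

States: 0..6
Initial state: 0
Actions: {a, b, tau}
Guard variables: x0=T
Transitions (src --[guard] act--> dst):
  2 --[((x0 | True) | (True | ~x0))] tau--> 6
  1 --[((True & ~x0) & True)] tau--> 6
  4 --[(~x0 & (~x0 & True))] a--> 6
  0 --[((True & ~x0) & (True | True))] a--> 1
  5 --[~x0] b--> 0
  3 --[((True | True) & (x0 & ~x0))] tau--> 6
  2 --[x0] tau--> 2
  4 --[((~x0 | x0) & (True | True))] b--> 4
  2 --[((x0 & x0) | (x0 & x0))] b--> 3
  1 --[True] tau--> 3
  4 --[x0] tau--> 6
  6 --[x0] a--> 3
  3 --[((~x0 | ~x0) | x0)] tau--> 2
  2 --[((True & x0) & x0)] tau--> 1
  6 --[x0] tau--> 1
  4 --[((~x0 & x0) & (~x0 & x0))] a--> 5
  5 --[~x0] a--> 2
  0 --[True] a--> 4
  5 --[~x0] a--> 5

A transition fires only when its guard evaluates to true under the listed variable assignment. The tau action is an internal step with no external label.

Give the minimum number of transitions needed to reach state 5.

BFS to 5:
  Layer 0: {0}
  Layer 1: {4}
  Layer 2: {6}
  Layer 3: {1,3}
  Layer 4: {2}
5 never appears.

Answer: UNREACHABLE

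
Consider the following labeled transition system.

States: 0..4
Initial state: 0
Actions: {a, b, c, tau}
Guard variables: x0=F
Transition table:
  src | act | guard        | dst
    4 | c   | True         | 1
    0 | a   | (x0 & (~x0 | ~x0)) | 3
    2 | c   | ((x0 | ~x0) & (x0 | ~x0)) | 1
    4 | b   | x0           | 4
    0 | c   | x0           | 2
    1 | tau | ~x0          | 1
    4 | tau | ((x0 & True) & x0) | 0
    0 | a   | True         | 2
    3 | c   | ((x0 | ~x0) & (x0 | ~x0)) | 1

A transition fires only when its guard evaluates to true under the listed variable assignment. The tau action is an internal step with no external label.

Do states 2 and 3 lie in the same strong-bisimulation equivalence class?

Answer: BISIMILAR

Analysis:
Bisimulation quotient by refinement:
  P[0] = {{0,1,2,3,4}}
  P[1] = {{0},{1},{2,3,4}}
3 equivalence class(es) (converged in 2)
2∈{2,3,4}, 3∈{2,3,4}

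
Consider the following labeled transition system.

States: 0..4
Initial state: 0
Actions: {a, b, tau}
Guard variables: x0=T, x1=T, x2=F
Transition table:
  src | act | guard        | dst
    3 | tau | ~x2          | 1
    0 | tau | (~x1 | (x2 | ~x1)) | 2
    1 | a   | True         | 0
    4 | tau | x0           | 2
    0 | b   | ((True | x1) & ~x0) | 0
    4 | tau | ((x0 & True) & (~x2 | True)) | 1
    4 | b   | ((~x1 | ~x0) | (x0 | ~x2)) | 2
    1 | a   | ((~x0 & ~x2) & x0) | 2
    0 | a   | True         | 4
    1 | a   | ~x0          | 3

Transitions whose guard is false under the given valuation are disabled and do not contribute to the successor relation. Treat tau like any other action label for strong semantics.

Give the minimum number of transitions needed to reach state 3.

Breadth-first toward 3:
  Layer 0: {0}
  Layer 1: {4}
  Layer 2: {1,2}
3 never appears.

Answer: UNREACHABLE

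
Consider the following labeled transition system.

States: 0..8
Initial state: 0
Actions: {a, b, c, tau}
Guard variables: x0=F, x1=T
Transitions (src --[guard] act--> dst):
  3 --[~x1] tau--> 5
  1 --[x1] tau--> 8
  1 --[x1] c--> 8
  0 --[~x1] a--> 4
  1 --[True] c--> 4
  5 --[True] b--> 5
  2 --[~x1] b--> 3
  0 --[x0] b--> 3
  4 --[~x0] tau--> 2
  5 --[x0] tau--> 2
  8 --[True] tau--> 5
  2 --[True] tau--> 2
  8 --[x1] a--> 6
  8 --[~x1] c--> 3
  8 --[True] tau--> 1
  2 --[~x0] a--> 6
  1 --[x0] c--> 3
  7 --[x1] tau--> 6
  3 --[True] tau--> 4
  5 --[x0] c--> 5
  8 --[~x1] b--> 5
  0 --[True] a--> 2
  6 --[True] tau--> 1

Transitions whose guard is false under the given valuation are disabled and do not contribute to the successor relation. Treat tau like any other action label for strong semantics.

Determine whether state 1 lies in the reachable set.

Answer: REACHABLE

Trace:
Guard filter leaves 14 enabled edge(s).
depth 0: {0}
depth 1: {2}  cumulative {0,2}
depth 2: {6}  cumulative {0,2,6}
depth 3: {1}  cumulative {0,1,2,6}
depth 4: {4,8}  cumulative {0,1,2,4,6,8}
depth 5: {5}  cumulative {0,1,2,4,5,6,8}
R = {0,1,2,4,5,6,8}
Path to 1: a·a·tau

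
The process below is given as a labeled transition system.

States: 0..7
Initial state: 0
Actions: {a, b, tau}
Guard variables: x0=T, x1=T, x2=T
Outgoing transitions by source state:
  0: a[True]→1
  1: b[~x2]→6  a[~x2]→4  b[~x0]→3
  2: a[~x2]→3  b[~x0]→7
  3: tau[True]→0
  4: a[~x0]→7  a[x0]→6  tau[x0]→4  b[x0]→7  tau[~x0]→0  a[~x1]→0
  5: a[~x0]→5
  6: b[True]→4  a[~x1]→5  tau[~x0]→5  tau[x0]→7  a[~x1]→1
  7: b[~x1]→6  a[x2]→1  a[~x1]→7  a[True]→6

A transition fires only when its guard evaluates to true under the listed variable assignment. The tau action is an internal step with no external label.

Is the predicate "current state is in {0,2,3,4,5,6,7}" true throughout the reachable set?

Answer: INVARIANT VIOLATED at state 1

Analysis:
Allowed set {0,2,3,4,5,6,7}
R = {0,1}
  0: ✓
  1: outside
witness against invariant: a → 1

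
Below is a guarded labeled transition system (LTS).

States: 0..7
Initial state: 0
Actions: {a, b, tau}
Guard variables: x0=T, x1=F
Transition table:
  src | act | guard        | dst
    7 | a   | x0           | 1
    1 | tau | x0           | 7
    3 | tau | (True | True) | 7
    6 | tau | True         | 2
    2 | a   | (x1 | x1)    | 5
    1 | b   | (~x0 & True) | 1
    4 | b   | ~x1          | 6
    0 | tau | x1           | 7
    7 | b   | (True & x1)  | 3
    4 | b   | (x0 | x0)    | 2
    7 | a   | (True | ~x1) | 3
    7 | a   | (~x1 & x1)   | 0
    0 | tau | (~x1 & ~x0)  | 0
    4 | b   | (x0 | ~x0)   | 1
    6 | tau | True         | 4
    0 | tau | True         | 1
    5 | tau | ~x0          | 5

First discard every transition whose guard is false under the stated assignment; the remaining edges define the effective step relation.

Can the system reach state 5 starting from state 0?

After dropping false guards: 10 live edges.
L0 = {0}
L1 = {1}  now seen {0,1}
L2 = {7}  now seen {0,1,7}
L3 = {3}  now seen {0,1,3,7}
Reach set: {0,1,3,7}

Answer: UNREACHABLE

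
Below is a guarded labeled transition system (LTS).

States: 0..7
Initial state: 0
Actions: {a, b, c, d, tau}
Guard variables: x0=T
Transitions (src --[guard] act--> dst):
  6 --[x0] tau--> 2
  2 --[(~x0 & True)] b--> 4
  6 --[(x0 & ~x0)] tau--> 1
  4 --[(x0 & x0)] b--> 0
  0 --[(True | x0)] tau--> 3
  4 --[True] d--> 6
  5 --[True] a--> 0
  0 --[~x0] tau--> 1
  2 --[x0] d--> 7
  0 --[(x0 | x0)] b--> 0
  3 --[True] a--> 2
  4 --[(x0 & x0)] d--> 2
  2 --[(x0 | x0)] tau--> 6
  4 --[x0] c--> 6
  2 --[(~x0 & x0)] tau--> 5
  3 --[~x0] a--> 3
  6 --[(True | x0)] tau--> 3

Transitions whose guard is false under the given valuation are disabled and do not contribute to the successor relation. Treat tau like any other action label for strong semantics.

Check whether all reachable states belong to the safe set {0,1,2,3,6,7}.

Answer: INVARIANT HOLDS

Working:
Allowed set {0,1,2,3,6,7}
Reachable = {0,2,3,6,7}
  0: safe
  2: safe
  3: safe
  6: safe
  7: safe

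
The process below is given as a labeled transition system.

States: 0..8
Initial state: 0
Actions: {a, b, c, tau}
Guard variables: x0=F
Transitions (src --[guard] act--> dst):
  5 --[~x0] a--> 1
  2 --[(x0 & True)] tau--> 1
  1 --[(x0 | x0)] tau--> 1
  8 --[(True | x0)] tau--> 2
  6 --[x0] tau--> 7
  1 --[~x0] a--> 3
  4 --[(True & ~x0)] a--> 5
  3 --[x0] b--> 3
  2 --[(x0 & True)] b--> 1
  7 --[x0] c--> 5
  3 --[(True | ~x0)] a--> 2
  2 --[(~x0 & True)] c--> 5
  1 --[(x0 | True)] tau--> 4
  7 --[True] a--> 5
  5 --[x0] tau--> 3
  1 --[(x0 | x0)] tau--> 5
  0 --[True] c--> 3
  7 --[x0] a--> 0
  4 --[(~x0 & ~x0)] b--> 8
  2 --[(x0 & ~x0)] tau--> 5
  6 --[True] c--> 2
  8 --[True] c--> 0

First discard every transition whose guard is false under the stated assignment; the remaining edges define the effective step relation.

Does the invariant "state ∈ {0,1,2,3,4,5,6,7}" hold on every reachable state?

Answer: INVARIANT VIOLATED at state 8

Working:
Allowed set {0,1,2,3,4,5,6,7}
Reachable = {0,1,2,3,4,5,8}
  0: ok
  1: ok
  2: ok
  3: ok
  4: ok
  5: ok
  8: VIOLATES
reach 8 via c·a·c·a·tau·b — violates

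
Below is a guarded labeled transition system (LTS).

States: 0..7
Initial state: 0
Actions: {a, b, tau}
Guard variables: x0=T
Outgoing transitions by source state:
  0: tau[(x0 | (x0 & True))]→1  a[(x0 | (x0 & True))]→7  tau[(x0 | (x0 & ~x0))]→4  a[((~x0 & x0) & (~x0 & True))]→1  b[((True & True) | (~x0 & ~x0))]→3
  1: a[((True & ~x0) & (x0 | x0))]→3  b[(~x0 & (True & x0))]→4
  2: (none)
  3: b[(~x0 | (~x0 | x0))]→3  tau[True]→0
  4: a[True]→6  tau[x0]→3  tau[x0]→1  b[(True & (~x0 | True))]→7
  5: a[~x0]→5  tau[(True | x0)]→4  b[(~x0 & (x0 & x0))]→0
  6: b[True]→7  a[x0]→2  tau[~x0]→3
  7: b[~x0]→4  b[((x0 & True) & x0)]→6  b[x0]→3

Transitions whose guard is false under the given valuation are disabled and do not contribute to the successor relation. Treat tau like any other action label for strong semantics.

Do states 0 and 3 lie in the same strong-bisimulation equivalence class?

Bisimulation quotient by refinement:
  π0 = {{0,1,2,3,4,5,6,7}}
  π1 = {{0,4},{1,2},{3},{5},{6},{7}}
  π2 = {{0},{1,2},{3},{4},{5},{6},{7}}
stable after 3 split(s): 7 block(s)
class of 0: {0}; class of 3: {3}

Answer: NOT BISIMILAR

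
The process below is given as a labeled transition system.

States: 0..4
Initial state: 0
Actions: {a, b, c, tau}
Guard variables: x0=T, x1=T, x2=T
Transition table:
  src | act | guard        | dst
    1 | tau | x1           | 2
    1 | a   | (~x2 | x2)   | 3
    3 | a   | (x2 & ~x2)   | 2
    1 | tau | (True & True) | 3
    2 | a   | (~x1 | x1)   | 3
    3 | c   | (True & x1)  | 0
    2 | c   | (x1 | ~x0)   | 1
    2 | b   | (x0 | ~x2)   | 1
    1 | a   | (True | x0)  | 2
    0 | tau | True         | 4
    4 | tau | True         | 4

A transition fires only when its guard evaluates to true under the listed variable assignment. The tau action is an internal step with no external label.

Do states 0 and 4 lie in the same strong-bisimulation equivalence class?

Refine partition for ~:
  round 0: {{0,1,2,3,4}}
  round 1: {{0,4},{1},{2},{3}}
4 equivalence class(es) (converged in 2)
0∈{0,4}, 4∈{0,4}

Answer: BISIMILAR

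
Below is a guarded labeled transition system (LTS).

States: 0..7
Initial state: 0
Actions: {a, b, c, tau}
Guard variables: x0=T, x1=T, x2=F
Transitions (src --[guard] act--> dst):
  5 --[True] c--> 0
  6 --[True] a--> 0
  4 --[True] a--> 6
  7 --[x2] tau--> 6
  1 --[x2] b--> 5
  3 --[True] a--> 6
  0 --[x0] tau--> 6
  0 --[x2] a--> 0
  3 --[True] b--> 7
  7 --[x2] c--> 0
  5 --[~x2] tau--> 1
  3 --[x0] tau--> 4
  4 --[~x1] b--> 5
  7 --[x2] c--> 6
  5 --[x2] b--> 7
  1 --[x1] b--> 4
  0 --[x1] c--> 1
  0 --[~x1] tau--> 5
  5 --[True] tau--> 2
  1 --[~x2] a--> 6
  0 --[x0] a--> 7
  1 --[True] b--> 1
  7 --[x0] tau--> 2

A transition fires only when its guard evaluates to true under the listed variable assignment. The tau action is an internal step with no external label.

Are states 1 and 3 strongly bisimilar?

Answer: NOT BISIMILAR

Working:
Compute ~ classes (split until stable):
  round 0: {{0,1,2,3,4,5,6,7}}
  round 1: {{0},{1},{2},{3},{4,6},{5},{7}}
  round 2: {{0},{1},{2},{3},{4},{5},{6},{7}}
stable after 3 split(s): 8 block(s)
1∈{1}, 3∈{3}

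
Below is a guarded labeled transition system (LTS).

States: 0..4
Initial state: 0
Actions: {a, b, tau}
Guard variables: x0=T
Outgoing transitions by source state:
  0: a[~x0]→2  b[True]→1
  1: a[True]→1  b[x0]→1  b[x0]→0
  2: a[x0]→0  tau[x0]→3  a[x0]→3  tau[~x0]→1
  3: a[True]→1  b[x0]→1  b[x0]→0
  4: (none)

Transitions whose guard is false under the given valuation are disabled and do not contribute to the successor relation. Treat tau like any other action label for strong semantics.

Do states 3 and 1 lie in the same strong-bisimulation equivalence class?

Answer: BISIMILAR

Working:
Compute ~ classes (split until stable):
  π0 = {{0,1,2,3,4}}
  π1 = {{0},{1,3},{2},{4}}
stable after 2 split(s): 4 block(s)
class of 3: {1,3}; class of 1: {1,3}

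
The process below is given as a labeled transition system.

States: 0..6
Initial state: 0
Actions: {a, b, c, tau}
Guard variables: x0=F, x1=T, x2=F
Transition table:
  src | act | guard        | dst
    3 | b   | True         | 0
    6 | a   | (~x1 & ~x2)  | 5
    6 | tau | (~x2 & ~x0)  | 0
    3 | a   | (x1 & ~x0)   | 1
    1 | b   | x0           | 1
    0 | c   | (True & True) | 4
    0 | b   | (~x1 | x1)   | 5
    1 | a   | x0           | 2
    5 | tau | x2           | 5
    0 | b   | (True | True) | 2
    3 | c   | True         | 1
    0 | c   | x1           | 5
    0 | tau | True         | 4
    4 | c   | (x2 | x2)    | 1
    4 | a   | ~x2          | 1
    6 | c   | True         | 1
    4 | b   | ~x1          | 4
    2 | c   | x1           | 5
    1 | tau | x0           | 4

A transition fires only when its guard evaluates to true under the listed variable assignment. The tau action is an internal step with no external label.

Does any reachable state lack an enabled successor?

Reach set: {0,1,2,4,5}
  0: b→2  b→5  c→4  c→5  tau→4  [deg 5]
  1: ∅  [no exit]
  2: c→5  [deg 1]
  4: a→1  [deg 1]
  5: ∅  [no exit]
witness 1: c·a

Answer: DEADLOCK at state 1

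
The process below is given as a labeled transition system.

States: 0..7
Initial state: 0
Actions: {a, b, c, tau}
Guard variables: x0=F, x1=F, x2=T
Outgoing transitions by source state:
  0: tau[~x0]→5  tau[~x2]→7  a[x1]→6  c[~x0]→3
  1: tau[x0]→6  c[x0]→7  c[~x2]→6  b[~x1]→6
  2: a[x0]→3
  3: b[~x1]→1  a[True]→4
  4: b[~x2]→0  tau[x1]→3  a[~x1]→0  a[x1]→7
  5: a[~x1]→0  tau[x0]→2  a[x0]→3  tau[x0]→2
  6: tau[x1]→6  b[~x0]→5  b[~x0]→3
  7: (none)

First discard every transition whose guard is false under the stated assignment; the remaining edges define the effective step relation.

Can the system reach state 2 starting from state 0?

9 transition(s) survive guard evaluation.
Layer 0: {0}
Layer 1: {3,5}  total {0,3,5}
Layer 2: {1,4}  total {0,1,3,4,5}
Layer 3: {6}  total {0,1,3,4,5,6}
R = {0,1,3,4,5,6}

Answer: UNREACHABLE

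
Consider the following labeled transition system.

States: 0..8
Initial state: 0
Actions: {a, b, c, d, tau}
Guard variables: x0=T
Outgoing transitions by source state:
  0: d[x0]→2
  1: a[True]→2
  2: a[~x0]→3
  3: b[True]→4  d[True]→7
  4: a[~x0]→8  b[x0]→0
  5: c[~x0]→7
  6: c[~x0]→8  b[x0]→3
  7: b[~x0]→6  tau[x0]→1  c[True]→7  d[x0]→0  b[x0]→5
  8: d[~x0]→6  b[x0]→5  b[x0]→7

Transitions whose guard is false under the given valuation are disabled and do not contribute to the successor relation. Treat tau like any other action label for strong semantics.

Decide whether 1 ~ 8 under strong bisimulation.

Answer: NOT BISIMILAR

Analysis:
Compute ~ classes (split until stable):
  round 0: {{0,1,2,3,4,5,6,7,8}}
  round 1: {{0},{1},{2,5},{3},{4,6,8},{7}}
  round 2: {{0},{1},{2,5},{3},{4},{6},{7},{8}}
stable after 3 split(s): 8 block(s)
1∈{1}, 8∈{8}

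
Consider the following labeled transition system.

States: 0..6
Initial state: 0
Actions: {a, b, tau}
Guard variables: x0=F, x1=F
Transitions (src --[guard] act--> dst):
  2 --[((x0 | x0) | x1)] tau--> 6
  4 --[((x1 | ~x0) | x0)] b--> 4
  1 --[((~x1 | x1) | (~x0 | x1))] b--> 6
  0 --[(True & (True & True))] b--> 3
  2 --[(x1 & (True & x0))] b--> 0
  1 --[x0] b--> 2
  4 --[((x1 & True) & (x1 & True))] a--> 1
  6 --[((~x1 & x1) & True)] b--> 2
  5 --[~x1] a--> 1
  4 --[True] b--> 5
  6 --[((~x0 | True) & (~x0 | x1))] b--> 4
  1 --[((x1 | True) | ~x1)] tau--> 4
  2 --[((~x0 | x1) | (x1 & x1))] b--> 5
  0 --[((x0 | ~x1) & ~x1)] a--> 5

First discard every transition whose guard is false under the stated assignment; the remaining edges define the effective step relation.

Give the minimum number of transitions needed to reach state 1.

Answer: 2

Trace:
Layered search for 1:
  Layer 0: {0}
  Layer 1: {3,5}
  Layer 2: {1}
1 enters at depth 2; path a·a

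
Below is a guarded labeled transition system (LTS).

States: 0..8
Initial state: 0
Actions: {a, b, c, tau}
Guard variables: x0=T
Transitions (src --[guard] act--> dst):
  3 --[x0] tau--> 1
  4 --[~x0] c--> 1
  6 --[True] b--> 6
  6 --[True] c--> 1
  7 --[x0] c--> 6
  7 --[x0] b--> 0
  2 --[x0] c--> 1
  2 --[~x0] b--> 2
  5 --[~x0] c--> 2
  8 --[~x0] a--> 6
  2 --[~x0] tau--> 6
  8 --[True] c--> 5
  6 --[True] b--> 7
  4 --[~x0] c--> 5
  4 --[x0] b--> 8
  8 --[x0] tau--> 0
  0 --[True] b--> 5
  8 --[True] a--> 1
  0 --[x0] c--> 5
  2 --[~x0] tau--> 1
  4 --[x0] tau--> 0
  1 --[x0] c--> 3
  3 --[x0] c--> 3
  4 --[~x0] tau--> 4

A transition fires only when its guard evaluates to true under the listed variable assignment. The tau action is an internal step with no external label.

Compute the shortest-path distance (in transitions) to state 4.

Layered search for 4:
  Layer 0: {0}
  Layer 1: {5}
4 never appears.

Answer: UNREACHABLE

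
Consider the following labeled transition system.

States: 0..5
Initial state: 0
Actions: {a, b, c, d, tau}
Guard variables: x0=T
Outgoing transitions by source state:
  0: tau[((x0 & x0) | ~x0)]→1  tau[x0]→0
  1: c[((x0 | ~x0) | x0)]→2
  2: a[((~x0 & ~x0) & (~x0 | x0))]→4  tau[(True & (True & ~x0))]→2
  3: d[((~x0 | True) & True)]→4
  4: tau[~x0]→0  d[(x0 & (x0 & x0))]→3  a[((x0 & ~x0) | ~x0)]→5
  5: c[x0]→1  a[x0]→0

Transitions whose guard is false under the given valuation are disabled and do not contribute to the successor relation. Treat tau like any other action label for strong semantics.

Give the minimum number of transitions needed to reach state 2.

Answer: 2

Analysis:
BFS to 2:
  depth 0: {0}
  depth 1: {1}
  depth 2: {2}
first hit 2 at d=2 via tau·c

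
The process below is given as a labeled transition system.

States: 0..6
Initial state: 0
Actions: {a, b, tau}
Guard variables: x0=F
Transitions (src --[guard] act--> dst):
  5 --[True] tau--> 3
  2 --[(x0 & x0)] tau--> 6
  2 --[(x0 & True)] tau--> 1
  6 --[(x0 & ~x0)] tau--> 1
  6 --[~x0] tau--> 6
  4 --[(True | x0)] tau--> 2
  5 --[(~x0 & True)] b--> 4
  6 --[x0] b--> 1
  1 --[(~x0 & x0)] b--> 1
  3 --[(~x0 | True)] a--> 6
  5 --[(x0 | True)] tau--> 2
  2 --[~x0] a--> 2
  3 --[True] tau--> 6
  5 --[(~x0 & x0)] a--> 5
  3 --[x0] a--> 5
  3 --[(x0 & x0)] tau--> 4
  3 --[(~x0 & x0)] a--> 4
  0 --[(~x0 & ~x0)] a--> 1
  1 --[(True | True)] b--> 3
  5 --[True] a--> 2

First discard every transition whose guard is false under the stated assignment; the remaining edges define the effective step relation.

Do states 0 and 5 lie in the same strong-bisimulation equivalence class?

Answer: NOT BISIMILAR

Trace:
Compute ~ classes (split until stable):
  round 0: {{0,1,2,3,4,5,6}}
  round 1: {{0,2},{1},{3},{4,6},{5}}
  round 2: {{0},{1},{2},{3},{4},{5},{6}}
Fixed point at round 3; 7 class(es).
0∈{0}, 5∈{5}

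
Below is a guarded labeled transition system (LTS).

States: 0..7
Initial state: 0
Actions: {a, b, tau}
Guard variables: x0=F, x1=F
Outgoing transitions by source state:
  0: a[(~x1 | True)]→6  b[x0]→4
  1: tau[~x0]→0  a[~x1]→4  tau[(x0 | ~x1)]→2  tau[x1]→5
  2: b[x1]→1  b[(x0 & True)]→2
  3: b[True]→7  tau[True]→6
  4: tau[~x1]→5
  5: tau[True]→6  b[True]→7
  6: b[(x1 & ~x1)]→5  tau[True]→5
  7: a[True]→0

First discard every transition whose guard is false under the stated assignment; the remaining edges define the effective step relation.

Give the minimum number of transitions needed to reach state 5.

Layered search for 5:
  L0 = {0}
  L1 = {6}
  L2 = {5}
first hit 5 at d=2 via a·tau

Answer: 2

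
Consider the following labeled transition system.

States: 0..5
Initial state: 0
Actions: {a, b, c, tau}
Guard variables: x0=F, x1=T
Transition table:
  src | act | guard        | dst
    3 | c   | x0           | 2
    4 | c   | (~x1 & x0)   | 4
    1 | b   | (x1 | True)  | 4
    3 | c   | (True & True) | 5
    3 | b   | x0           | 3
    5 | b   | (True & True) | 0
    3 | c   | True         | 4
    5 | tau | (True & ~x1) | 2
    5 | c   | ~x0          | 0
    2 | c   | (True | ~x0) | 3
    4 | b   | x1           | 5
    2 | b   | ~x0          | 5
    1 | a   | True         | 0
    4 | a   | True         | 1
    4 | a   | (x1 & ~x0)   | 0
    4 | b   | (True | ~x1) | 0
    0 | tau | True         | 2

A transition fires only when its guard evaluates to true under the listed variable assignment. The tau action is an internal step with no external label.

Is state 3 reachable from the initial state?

Answer: REACHABLE

Analysis:
13 transition(s) survive guard evaluation.
depth 0: {0}
depth 1: {2}  total {0,2}
depth 2: {3,5}  total {0,2,3,5}
depth 3: {4}  total {0,2,3,4,5}
depth 4: {1}  total {0,1,2,3,4,5}
Reach set: {0,1,2,3,4,5}
Path to 3: tau·c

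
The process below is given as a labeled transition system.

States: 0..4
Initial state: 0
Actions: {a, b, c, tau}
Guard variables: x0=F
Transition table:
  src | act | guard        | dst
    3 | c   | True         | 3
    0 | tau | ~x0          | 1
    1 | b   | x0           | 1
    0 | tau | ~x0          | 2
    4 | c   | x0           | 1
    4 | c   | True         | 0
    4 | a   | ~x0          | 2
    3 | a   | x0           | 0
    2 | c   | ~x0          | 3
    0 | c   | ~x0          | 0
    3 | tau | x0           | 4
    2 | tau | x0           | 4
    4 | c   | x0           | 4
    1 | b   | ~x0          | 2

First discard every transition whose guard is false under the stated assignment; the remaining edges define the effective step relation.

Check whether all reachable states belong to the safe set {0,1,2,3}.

Answer: INVARIANT HOLDS

Analysis:
Inv-set: {0,1,2,3}
R = {0,1,2,3}
  0: ok
  1: ok
  2: ok
  3: ok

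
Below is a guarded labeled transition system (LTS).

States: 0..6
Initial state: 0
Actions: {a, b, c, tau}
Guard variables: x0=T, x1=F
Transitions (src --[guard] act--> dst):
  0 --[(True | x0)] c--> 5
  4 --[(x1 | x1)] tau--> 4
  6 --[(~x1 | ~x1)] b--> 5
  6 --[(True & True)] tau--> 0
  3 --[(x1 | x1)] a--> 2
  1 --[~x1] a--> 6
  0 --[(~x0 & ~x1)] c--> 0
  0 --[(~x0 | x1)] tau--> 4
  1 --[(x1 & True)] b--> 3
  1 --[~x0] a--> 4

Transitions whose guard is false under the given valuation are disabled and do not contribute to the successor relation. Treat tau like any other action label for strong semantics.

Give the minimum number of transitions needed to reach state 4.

BFS to 4:
  depth 0: {0}
  depth 1: {5}
4 never appears.

Answer: UNREACHABLE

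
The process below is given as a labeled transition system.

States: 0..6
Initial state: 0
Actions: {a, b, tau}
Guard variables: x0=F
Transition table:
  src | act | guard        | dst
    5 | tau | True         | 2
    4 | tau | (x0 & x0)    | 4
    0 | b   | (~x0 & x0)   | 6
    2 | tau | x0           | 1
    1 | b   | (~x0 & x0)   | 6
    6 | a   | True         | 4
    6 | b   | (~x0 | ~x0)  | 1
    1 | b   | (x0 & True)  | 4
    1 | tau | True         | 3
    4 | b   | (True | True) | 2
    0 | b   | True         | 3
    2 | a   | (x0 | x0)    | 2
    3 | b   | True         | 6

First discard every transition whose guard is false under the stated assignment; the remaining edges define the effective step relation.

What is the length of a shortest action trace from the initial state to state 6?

Answer: 2

Analysis:
Breadth-first toward 6:
  depth 0: {0}
  depth 1: {3}
  depth 2: {6}
depth(6)=2, e.g. b·b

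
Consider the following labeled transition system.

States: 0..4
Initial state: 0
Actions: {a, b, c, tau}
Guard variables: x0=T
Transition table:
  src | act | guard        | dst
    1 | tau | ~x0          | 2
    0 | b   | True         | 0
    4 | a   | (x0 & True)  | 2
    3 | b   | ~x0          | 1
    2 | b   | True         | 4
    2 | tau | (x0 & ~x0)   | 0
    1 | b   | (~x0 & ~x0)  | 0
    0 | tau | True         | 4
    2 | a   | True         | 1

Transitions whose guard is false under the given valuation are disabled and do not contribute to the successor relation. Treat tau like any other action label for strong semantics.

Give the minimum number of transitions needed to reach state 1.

Breadth-first toward 1:
  Layer 0: {0}
  Layer 1: {4}
  Layer 2: {2}
  Layer 3: {1}
1 enters at depth 3; path tau·a·a

Answer: 3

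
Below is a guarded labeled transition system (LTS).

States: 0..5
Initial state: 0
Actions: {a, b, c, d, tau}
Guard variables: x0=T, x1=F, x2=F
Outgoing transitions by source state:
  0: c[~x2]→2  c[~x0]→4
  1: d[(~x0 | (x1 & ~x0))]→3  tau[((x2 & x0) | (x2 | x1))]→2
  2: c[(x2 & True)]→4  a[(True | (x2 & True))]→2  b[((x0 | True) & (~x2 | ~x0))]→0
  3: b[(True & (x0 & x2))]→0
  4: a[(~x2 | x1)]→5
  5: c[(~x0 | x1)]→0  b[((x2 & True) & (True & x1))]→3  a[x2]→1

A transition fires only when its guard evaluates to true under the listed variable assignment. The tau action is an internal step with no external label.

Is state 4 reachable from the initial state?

After dropping false guards: 4 live edges.
Layer 0: {0}
Layer 1: {2}  now seen {0,2}
Reachable = {0,2}

Answer: UNREACHABLE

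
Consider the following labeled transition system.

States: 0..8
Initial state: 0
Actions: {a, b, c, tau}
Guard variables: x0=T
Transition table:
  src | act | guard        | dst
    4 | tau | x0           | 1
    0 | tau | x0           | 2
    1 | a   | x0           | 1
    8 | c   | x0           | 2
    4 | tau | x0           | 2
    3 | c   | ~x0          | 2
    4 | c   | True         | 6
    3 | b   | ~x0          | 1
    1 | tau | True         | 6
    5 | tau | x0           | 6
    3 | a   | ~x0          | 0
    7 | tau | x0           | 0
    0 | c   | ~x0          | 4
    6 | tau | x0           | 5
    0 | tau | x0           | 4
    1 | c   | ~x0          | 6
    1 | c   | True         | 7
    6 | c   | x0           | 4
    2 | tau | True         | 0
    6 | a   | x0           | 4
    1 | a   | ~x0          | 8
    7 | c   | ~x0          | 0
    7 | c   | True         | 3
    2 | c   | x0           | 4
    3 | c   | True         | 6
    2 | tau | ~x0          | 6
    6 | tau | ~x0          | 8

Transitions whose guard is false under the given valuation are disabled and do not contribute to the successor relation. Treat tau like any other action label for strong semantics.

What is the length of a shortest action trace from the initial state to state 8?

Answer: UNREACHABLE

Analysis:
Layered search for 8:
  depth 0: {0}
  depth 1: {2,4}
  depth 2: {1,6}
  depth 3: {5,7}
  depth 4: {3}
8 never appears.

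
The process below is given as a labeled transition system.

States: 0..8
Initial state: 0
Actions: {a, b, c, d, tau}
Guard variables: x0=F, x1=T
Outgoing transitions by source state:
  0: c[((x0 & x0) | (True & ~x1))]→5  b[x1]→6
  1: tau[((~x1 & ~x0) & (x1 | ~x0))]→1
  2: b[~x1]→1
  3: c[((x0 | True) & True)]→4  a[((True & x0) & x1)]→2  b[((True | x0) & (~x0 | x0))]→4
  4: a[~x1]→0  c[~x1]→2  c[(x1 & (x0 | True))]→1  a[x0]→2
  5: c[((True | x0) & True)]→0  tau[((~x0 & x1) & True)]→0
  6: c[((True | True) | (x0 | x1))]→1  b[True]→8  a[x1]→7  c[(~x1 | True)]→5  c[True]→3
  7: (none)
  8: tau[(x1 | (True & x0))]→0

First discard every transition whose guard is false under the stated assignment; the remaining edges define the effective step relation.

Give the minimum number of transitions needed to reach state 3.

Answer: 2

Analysis:
Layered search for 3:
  L0 = {0}
  L1 = {6}
  L2 = {1,3,5,7,8}
first hit 3 at d=2 via b·c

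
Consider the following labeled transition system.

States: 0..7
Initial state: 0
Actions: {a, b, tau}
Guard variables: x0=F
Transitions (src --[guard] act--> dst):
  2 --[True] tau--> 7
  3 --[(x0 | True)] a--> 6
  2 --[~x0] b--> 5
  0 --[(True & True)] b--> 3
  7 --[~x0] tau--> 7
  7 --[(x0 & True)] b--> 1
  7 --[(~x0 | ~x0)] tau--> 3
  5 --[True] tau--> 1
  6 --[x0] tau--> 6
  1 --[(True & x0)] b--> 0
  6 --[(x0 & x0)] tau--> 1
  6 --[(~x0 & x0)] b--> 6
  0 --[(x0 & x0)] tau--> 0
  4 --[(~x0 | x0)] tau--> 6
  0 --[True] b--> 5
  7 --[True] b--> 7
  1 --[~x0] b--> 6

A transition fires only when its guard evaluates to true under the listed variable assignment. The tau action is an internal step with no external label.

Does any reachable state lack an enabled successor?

Reach set: {0,1,3,5,6}
  0: b→3  b→5  [2 out]
  1: b→6  [1 out]
  3: a→6  [1 out]
  5: tau→1  [1 out]
  6: ∅  [no exit]
trace reaching 6: b·a

Answer: DEADLOCK at state 6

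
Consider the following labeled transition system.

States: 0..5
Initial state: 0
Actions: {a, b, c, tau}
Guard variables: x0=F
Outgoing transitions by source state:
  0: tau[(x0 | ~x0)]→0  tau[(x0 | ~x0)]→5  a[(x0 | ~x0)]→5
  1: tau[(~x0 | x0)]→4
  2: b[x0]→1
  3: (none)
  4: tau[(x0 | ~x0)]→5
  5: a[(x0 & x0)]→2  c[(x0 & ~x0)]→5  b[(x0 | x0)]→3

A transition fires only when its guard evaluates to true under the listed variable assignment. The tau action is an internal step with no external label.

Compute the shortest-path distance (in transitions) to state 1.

Answer: UNREACHABLE

Trace:
Layered search for 1:
  depth 0: {0}
  depth 1: {5}
1 never appears.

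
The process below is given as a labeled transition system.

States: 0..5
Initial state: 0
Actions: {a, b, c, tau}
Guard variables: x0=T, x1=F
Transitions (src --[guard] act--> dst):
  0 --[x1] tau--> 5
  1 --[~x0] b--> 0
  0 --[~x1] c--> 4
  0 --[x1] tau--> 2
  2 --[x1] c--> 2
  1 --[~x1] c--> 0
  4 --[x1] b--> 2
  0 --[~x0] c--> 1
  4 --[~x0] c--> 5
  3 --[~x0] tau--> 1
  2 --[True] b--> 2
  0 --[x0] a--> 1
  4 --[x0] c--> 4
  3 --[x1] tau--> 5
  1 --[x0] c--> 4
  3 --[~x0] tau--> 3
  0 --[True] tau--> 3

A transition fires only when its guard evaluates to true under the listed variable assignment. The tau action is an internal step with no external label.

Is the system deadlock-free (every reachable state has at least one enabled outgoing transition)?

Answer: DEADLOCK at state 3

Analysis:
R = {0,1,3,4}
  0: a→1  c→4  tau→3  [deg 3]
  1: c→0  c→4  [deg 2]
  3: ∅  [no exit]
  4: c→4  [deg 1]
trace reaching 3: tau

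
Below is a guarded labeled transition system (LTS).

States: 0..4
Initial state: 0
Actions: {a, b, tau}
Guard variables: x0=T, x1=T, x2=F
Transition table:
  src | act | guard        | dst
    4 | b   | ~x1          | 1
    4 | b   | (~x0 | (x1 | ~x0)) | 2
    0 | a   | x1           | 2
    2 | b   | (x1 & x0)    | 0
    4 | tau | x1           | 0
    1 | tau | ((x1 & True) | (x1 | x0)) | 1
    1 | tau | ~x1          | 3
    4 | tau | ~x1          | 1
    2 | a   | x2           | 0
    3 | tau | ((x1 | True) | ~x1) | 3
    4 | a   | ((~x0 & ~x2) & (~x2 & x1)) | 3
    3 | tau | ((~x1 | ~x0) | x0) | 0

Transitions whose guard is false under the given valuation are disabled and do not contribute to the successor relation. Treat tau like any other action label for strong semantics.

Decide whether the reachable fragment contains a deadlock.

Reach set: {0,2}
  0: a→2  [1 out]
  2: b→0  [1 out]

Answer: DEADLOCK-FREE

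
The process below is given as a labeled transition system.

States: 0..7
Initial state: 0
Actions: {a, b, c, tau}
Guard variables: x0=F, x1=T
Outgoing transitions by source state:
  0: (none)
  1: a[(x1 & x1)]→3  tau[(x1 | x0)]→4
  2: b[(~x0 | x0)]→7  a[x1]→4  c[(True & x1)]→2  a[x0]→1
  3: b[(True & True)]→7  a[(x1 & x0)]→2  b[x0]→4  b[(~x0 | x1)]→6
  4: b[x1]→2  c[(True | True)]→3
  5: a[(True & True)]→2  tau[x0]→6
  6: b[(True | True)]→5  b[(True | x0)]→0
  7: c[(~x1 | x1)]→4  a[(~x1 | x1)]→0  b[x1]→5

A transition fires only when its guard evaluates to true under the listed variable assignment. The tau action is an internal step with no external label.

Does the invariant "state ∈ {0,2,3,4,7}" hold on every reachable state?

Inv-set: {0,2,3,4,7}
R = {0}
  0: ok

Answer: INVARIANT HOLDS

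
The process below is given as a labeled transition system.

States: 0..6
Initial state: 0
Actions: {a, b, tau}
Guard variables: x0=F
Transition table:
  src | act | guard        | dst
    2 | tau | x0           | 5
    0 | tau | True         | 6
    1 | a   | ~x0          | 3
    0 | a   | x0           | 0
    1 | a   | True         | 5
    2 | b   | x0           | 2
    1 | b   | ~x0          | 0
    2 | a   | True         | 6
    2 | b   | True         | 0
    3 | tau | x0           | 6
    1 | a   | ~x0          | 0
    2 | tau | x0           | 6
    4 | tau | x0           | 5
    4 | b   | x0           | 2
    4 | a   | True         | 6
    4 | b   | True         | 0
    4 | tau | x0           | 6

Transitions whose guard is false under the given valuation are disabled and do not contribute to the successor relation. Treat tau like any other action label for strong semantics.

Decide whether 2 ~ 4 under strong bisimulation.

Answer: BISIMILAR

Trace:
Bisimulation quotient by refinement:
  round 0: {{0,1,2,3,4,5,6}}
  round 1: {{0},{1,2,4},{3,5,6}}
  round 2: {{0},{1},{2,4},{3,5,6}}
stable after 3 split(s): 4 block(s)
[2]={2,4}  [4]={2,4}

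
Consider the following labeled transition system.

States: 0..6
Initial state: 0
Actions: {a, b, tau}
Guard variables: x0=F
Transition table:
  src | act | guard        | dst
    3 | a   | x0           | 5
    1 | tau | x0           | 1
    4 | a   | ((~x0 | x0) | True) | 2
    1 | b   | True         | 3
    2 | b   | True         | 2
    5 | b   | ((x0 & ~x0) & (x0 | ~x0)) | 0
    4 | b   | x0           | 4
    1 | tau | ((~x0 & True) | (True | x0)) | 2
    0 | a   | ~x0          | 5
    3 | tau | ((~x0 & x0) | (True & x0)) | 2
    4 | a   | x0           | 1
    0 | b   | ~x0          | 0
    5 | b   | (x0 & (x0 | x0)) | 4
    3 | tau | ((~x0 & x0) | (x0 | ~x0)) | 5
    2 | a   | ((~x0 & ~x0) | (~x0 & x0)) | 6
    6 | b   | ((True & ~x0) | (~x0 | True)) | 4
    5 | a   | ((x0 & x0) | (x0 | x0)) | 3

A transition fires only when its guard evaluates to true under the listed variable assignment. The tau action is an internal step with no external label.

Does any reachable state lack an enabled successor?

Answer: DEADLOCK at state 5

Working:
Reachable = {0,5}
  0: a→5  b→0  [deg 2]
  5: ∅  [no exit]
Path to 5: a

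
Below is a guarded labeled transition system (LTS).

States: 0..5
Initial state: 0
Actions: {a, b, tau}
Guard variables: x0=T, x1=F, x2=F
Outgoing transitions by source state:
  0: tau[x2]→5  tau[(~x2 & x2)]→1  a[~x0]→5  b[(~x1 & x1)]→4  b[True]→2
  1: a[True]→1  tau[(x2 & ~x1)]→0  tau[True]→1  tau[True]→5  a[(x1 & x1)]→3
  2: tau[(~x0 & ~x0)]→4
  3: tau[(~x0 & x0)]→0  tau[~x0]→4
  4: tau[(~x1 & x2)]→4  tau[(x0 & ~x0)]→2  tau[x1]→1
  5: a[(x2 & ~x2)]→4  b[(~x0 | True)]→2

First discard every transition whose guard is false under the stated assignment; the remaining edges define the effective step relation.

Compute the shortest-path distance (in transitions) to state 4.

BFS to 4:
  L0 = {0}
  L1 = {2}
4 never appears.

Answer: UNREACHABLE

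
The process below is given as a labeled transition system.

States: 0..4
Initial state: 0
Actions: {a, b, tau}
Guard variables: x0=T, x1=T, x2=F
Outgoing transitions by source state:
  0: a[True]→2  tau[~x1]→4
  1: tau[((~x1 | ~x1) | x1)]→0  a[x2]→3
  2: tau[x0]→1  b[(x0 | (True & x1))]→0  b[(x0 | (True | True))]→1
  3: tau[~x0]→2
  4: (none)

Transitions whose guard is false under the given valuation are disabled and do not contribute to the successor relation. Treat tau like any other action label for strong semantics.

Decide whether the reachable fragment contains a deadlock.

R = {0,1,2}
  0: a→2  [1 out]
  1: tau→0  [1 out]
  2: b→0  b→1  tau→1  [3 out]

Answer: DEADLOCK-FREE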